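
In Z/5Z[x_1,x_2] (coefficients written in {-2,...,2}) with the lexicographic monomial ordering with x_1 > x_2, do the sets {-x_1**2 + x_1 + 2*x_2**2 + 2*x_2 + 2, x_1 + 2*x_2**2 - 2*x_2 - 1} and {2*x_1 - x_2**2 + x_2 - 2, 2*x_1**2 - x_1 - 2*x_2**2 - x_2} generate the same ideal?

Since reduced Gröbner bases are canonical representatives of ideals under a given ordering, it suffices to compute and compare them.
Buchberger on the first generating set:
f_1 = -x_1**2 + x_1 + 2*x_2**2 + 2*x_2 + 2, LT = x_1**2.
f_2 = x_1 + 2*x_2**2 - 2*x_2 - 1, LT = x_1.

S(f_1,f_2): lcm = x_1**2. S = -2*x_1*x_2**2 + 2*x_1*x_2 - 2*x_2**2 - 2*x_2 - 2.
  leading term x_1*x_2**2: subtract (-2*x_2**2)·f_2 from -2*x_1*x_2**2 + 2*x_1*x_2 - 2*x_2**2 - 2*x_2 - 2 → 2*x_1*x_2 - x_2**4 + x_2**3 + x_2**2 - 2*x_2 - 2
  leading term x_1*x_2: subtract (2*x_2)·f_2 from 2*x_1*x_2 - x_2**4 + x_2**3 + x_2**2 - 2*x_2 - 2 → -x_2**4 + 2*x_2**3 - 2
  leading term x_2**4: no divisor's leading term divides it; move -x_2**4 to the remainder.
  leading term x_2**3: no divisor's leading term divides it; move 2*x_2**3 to the remainder.
  leading term 1: no divisor's leading term divides it; move -2 to the remainder.
  remainder -x_2**4 + 2*x_2**3 - 2 ≠ 0; add g_3 = -x_2**4 + 2*x_2**3 - 2 to the basis.

The other S-polynomials (S(f_1,g_3), S(f_2,g_3)) all reduce to 0 modulo the current basis, so we have a Gröbner basis.
Inter-reduce: drop elements whose leading term is divisible by another's, tail-reduce, and make monic.
Reduced Gröbner basis: {x_1 + 2*x_2**2 - 2*x_2 - 1, x_2**4 - 2*x_2**3 + 2}.

Buchberger on the second generating set:
h_1 = 2*x_1 - x_2**2 + x_2 - 2, LT = x_1.
h_2 = 2*x_1**2 - x_1 - 2*x_2**2 - x_2, LT = x_1**2.

S(h_1,h_2): lcm = x_1**2. S = 2*x_1*x_2**2 - 2*x_1*x_2 + 2*x_1 + x_2**2 - 2*x_2.
  leading term x_1*x_2**2: subtract (x_2**2)·h_1 from 2*x_1*x_2**2 - 2*x_1*x_2 + 2*x_1 + x_2**2 - 2*x_2 → -2*x_1*x_2 + 2*x_1 + x_2**4 - x_2**3 - 2*x_2**2 - 2*x_2
  leading term x_1*x_2: subtract (-x_2)·h_1 from -2*x_1*x_2 + 2*x_1 + x_2**4 - x_2**3 - 2*x_2**2 - 2*x_2 → 2*x_1 + x_2**4 - 2*x_2**3 - x_2**2 + x_2
  leading term x_1: subtract (1)·h_1 from 2*x_1 + x_2**4 - 2*x_2**3 - x_2**2 + x_2 → x_2**4 - 2*x_2**3 + 2
  leading term x_2**4: no divisor's leading term divides it; move x_2**4 to the remainder.
  leading term x_2**3: no divisor's leading term divides it; move -2*x_2**3 to the remainder.
  leading term 1: no divisor's leading term divides it; move 2 to the remainder.
  remainder x_2**4 - 2*x_2**3 + 2 ≠ 0; add k_3 = x_2**4 - 2*x_2**3 + 2 to the basis.

The other S-polynomials (S(h_1,k_3), S(h_2,k_3)) all reduce to 0 modulo the current basis, so we have a Gröbner basis.
Inter-reduce: drop elements whose leading term is divisible by another's, tail-reduce, and make monic.
Reduced Gröbner basis: {x_1 + 2*x_2**2 - 2*x_2 - 1, x_2**4 - 2*x_2**3 + 2}.

Same reduced basis, so the two generating sets span the same ideal.

Yes, the ideals are equal.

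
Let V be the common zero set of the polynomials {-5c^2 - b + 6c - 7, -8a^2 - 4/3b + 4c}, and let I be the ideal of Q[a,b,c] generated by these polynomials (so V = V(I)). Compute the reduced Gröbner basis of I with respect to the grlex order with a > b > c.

G = {a^2 + 1/6b - 1/2c, c^2 + 1/5b - 6/5c + 7/5}

The reduced Gröbner basis is the canonical form of the ideal for this ordering.

f_1 = -5c^2 - b + 6c - 7, LT = c^2.
f_2 = -8a^2 - 4/3b + 4c, LT = a^2.

S(f_1,f_2): leading monomials are coprime, so the S-polynomial reduces to 0 (Buchberger's first criterion).
Every S-polynomial of the final basis reduces to 0, so we have a Gröbner basis.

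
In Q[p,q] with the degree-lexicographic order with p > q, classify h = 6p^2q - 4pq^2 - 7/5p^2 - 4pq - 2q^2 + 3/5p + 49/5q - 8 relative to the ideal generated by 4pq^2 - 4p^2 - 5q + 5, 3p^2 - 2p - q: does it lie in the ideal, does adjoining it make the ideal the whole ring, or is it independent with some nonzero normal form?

Adjoining 6p^2q - 4pq^2 - 7/5p^2 - 4pq - 2q^2 + 3/5p + 49/5q - 8 makes the ideal the whole ring: the system is inconsistent.

First compute the reduced Gröbner basis of I by Buchberger's algorithm.
f_1 = 4pq^2 - 4p^2 - 5q + 5, LT = pq^2.
f_2 = 3p^2 - 2p - q, LT = p^2.

S(f_1,f_2): lcm = p^2q^2. S = -p^3 + 2/3pq^2 + 1/3q^3 - 5/4pq + 5/4p.
  leading term p^3: subtract (-1/3p)·f_2 from -p^3 + 2/3pq^2 + 1/3q^3 - 5/4pq + 5/4p → 2/3pq^2 + 1/3q^3 - 2/3p^2 - 19/12pq + 5/4p
  leading term pq^2: subtract (1/6)·f_1 from 2/3pq^2 + 1/3q^3 - 2/3p^2 - 19/12pq + 5/4p → 1/3q^3 - 19/12pq + 5/4p + 5/6q - 5/6
  leading term q^3: no divisor's leading term divides it; move 1/3q^3 to the remainder.
  leading term pq: no divisor's leading term divides it; move -19/12pq to the remainder.
  leading term p: no divisor's leading term divides it; move 5/4p to the remainder.
  leading term q: no divisor's leading term divides it; move 5/6q to the remainder.
  leading term 1: no divisor's leading term divides it; move -5/6 to the remainder.
  remainder 1/3q^3 - 19/12pq + 5/4p + 5/6q - 5/6 ≠ 0; add k_3 = 1/3q^3 - 19/12pq + 5/4p + 5/6q - 5/6 to the basis.

The other S-polynomials (S(f_1,k_3), S(f_2,k_3)) all reduce to 0 modulo the current basis, so we have a Gröbner basis.
Inter-reduce: drop elements whose leading term is divisible by another's, tail-reduce, and make monic.
Reduced Gröbner basis: {pq^2 - 2/3p - 19/12q + 5/4, q^3 - 19/4pq + 15/4p + 5/2q - 5/2, p^2 - 2/3p - 1/3q}.
Label its elements g_1 = pq^2 - 2/3p - 19/12q + 5/4, g_2 = q^3 - 19/4pq + 15/4p + 5/2q - 5/2, g_3 = p^2 - 2/3p - 1/3q.

Reduce h = 6p^2q - 4pq^2 - 7/5p^2 - 4pq - 2q^2 + 3/5p + 49/5q - 8 modulo G:
  leading term p^2q: subtract (6q)·g_3 from 6p^2q - 4pq^2 - 7/5p^2 - 4pq - 2q^2 + 3/5p + 49/5q - 8 → -4pq^2 - 7/5p^2 + 3/5p + 49/5q - 8
  leading term pq^2: subtract (-4)·g_1 from -4pq^2 - 7/5p^2 + 3/5p + 49/5q - 8 → -7/5p^2 - 31/15p + 52/15q - 3
  leading term p^2: subtract (-7/5)·g_3 from -7/5p^2 - 31/15p + 52/15q - 3 → -3p + 3q - 3
  leading term p: no divisor's leading term divides it; move -3p to the remainder.
  leading term q: no divisor's leading term divides it; move 3q to the remainder.
  leading term 1: no divisor's leading term divides it; move -3 to the remainder.
  normal form = -3p + 3q - 3.
The normal form is nonzero, so h ∉ I. Since h minus its normal form lies in I, I + (h) = I + (r) where r = -3p + 3q - 3; decide whether this ideal is the whole ring.
Run Buchberger on G together with r (pairs among the g_i already reduce to 0 since G is a Gröbner basis):
g_1 = pq^2 - 2/3p - 19/12q + 5/4, LT = pq^2.
g_2 = q^3 - 19/4pq + 15/4p + 5/2q - 5/2, LT = q^3.
g_3 = p^2 - 2/3p - 1/3q, LT = p^2.
r = -3p + 3q - 3, LT = p.

S(g_1,r): lcm = pq^2. S = q^3 - q^2 - 2/3p - 19/12q + 5/4.
  leading term q^3: subtract (1)·g_2 from q^3 - q^2 - 2/3p - 19/12q + 5/4 → 19/4pq - q^2 - 53/12p - 49/12q + 15/4
  leading term pq: subtract (-19/12q)·r from 19/4pq - q^2 - 53/12p - 49/12q + 15/4 → 15/4q^2 - 53/12p - 53/6q + 15/4
  leading term q^2: no divisor's leading term divides it; move 15/4q^2 to the remainder.
  leading term p: subtract (53/36)·r from -53/12p - 53/6q + 15/4 → -53/4q + 49/6
  leading term q: no divisor's leading term divides it; move -53/4q to the remainder.
  leading term 1: no divisor's leading term divides it; move 49/6 to the remainder.
  remainder 15/4q^2 - 53/4q + 49/6 ≠ 0; add m_5 = 15/4q^2 - 53/4q + 49/6 to the basis.

S(g_3,r): lcm = p^2. S = pq - 5/3p - 1/3q.
  leading term pq: subtract (-1/3q)·r from pq - 5/3p - 1/3q → q^2 - 5/3p - 4/3q
  leading term q^2: subtract (4/15)·m_5 from q^2 - 5/3p - 4/3q → -5/3p + 11/5q - 98/45
  leading term p: subtract (5/9)·r from -5/3p + 11/5q - 98/45 → 8/15q - 23/45
  leading term q: no divisor's leading term divides it; move 8/15q to the remainder.
  leading term 1: no divisor's leading term divides it; move -23/45 to the remainder.
  remainder 8/15q - 23/45 ≠ 0; add m_6 = 8/15q - 23/45 to the basis.

S(g_1,m_5): lcm = pq^2. S = 53/15pq - 128/45p - 19/12q + 5/4.
  leading term pq: subtract (-53/45q)·r from 53/15pq - 128/45p - 19/12q + 5/4 → 53/15q^2 - 128/45p - 307/60q + 5/4
  leading term q^2: subtract (212/225)·m_5 from 53/15q^2 - 128/45p - 307/60q + 5/4 → -128/45p + 6631/900q - 17401/2700
  leading term p: subtract (128/135)·r from -128/45p + 6631/900q - 17401/2700 → 1357/300q - 9721/2700
  leading term q: subtract (1357/160)·m_6 from 1357/300q - 9721/2700 → 3173/4320
  leading term 1: no divisor's leading term divides it; move 3173/4320 to the remainder.
  remainder 3173/4320 ≠ 0; add m_7 = 3173/4320 to the basis.

The other S-polynomials (S(g_1,g_2), S(g_1,g_3), S(g_2,g_3), S(g_2,r), S(g_2,m_5), S(g_3,m_5), S(r,m_5), S(g_1,m_6), S(g_2,m_6), S(g_3,m_6), S(r,m_6), S(m_5,m_6), S(g_1,m_7), S(g_2,m_7), S(g_3,m_7), S(r,m_7), S(m_5,m_7), S(m_6,m_7)) all reduce to 0 modulo the current basis, so we have a Gröbner basis.
Inter-reduce: drop elements whose leading term is divisible by another's, tail-reduce, and make monic.
Reduced Gröbner basis: {1}.
The reduced Gröbner basis of I + (h) is {1}: the ideal is the whole ring, so the enlarged system has no common solution — adjoining h is inconsistent.

Ideal membership is decidable via reduction modulo a Gröbner basis.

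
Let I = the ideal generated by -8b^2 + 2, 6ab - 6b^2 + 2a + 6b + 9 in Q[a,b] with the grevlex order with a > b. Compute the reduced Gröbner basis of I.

G = {b^2 - 1/4, a + 33/5b - 6/5}

f_1 = -8b^2 + 2, LT = b^2.
f_2 = 6ab - 6b^2 + 2a + 6b + 9, LT = ab.

S(f_1,f_2): lcm = ab^2. S = b^3 - 1/3ab - b^2 - 1/4a - 3/2b.
  leading term b^3: subtract (-1/8b)·f_1 from b^3 - 1/3ab - b^2 - 1/4a - 3/2b → -1/3ab - b^2 - 1/4a - 5/4b
  leading term ab: subtract (-1/18)·f_2 from -1/3ab - b^2 - 1/4a - 5/4b → -4/3b^2 - 5/36a - 11/12b + 1/2
  leading term b^2: subtract (1/6)·f_1 from -4/3b^2 - 5/36a - 11/12b + 1/2 → -5/36a - 11/12b + 1/6
  leading term a: no divisor's leading term divides it; move -5/36a to the remainder.
  leading term b: no divisor's leading term divides it; move -11/12b to the remainder.
  leading term 1: no divisor's leading term divides it; move 1/6 to the remainder.
  remainder -5/36a - 11/12b + 1/6 ≠ 0; add g_3 = -5/36a - 11/12b + 1/6 to the basis.

The other S-polynomials (S(f_1,g_3), S(f_2,g_3)) all reduce to 0 modulo the current basis, so we have a Gröbner basis.
Inter-reduce: drop elements whose leading term is divisible by another's, tail-reduce, and make monic.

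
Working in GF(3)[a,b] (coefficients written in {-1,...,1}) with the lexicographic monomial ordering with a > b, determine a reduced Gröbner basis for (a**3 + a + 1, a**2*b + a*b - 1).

f_1 = a**3 + a + 1, LT = a**3.
f_2 = a**2*b + a*b - 1, LT = a**2*b.

S(f_1,f_2): lcm = a**3*b. S = -a**2*b + a*b + a + b.
  reduce S modulo (f_1, f_2):
  remainder -a*b + a + b - 1 ≠ 0; add g_3 = -a*b + a + b - 1 to the basis.

S(f_1,g_3): lcm = a**3*b. S = a**3 + a**2*b - a**2 + a*b + b.
  reduce S modulo (f_1, f_2, g_3):
  remainder -a**2 - a + b ≠ 0; add g_4 = -a**2 - a + b to the basis.

S(f_2,g_4): lcm = a**2*b. S = b**2 - 1.
  reduce S modulo (f_1, f_2, g_3, g_4):
  remainder b**2 - 1 ≠ 0; add g_5 = b**2 - 1 to the basis.

The other S-polynomials (S(f_2,g_3), S(f_1,g_4), S(g_3,g_4), S(f_1,g_5), S(f_2,g_5), S(g_3,g_5), S(g_4,g_5)) all reduce to 0 modulo the current basis, so we have a Gröbner basis.
Inter-reduce: drop elements whose leading term is divisible by another's, tail-reduce, and make monic.

G = {a**2 + a - b, a*b - a - b + 1, b**2 - 1}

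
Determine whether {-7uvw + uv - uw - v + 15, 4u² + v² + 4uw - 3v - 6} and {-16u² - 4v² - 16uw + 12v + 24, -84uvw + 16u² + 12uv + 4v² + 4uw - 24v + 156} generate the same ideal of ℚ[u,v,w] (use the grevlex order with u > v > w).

Yes, the ideals are equal.

Equality of ideals is decidable: compute both reduced Gröbner bases (unique for the ordering) and check whether they agree.
Buchberger on the first generating set:
f_1 = -7uvw + uv - uw - v + 15, LT = uvw.
f_2 = 4u² + v² + 4uw - 3v - 6, LT = u².

S(f_1,f_2): lcm = u²vw. S = -¼v³w - uvw² - 1/7u²v + 1/7u²w + ¾v²w + 1/7uv + 3/2vw - 15/7u.
  reduce S modulo (f_1, f_2):
  remainder -¼v³w + 1/28v³ + 5/7v²w + 1/7uv - 3/28v² + 7/4vw - 15/7u - 3/14v - 27/14w ≠ 0; add g_3 = -¼v³w + 1/28v³ + 5/7v²w + 1/7uv - 3/28v² + 7/4vw - 15/7u - 3/14v - 27/14w to the basis.

The other S-polynomials (S(f_1,g_3), S(f_2,g_3)) all reduce to 0 modulo the current basis, so we have a Gröbner basis.
Inter-reduce: drop elements whose leading term is divisible by another's, tail-reduce, and make monic.
Reduced Gröbner basis: {v³w - 1/7v³ - 20/7v²w - 4/7uv + 3/7v² - 7vw + 60/7u + 6/7v + 54/7w, uvw - 1/7uv + 1/7uw + 1/7v - 15/7, u² + ¼v² + uw - ¾v - 3/2}.

Buchberger on the second generating set:
h_1 = -16u² - 4v² - 16uw + 12v + 24, LT = u².
h_2 = -84uvw + 16u² + 12uv + 4v² + 4uw - 24v + 156, LT = uvw.

S(h_1,h_2): lcm = u²vw. S = ¼v³w + uvw² + 4/21u³ + 1/7u²v + 1/21uv² + 1/21u²w - ¾v²w - 2/7uv - 3/2vw + 13/7u.
  reduce S modulo (h_1, h_2):
  remainder ¼v³w - 1/28v³ - 5/7v²w - 1/7uv + 3/28v² - 7/4vw + 15/7u + 3/14v + 27/14w ≠ 0; add k_3 = ¼v³w - 1/28v³ - 5/7v²w - 1/7uv + 3/28v² - 7/4vw + 15/7u + 3/14v + 27/14w to the basis.

The other S-polynomials (S(h_1,k_3), S(h_2,k_3)) all reduce to 0 modulo the current basis, so we have a Gröbner basis.
Inter-reduce: drop elements whose leading term is divisible by another's, tail-reduce, and make monic.
Reduced Gröbner basis: {v³w - 1/7v³ - 20/7v²w - 4/7uv + 3/7v² - 7vw + 60/7u + 6/7v + 54/7w, uvw - 1/7uv + 1/7uw + 1/7v - 15/7, u² + ¼v² + uw - ¾v - 3/2}.

These coincide, so the ideals are equal.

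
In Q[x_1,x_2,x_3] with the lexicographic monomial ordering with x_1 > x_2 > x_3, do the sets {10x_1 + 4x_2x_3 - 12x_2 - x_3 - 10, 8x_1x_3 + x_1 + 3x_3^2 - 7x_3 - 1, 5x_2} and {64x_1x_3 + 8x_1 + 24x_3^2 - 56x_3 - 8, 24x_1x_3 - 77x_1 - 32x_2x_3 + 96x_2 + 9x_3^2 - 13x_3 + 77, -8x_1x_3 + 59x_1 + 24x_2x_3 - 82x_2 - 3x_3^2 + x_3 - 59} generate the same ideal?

Since reduced Gröbner bases are canonical representatives of ideals under a given ordering, it suffices to compute and compare them.
Buchberger on the first generating set:
f_1 = 10x_1 + 4x_2x_3 - 12x_2 - x_3 - 10, LT = x_1.
f_2 = 8x_1x_3 + x_1 + 3x_3^2 - 7x_3 - 1, LT = x_1x_3.
f_3 = 5x_2, LT = x_2.

S(f_1,f_2): lcm = x_1x_3. S = -1/8x_1 + 2/5x_2x_3^2 - 6/5x_2x_3 - 19/40x_3^2 - 1/8x_3 + 1/8.
  leading term x_1: subtract (-1/80)·f_1 from -1/8x_1 + 2/5x_2x_3^2 - 6/5x_2x_3 - 19/40x_3^2 - 1/8x_3 + 1/8 → 2/5x_2x_3^2 - 23/20x_2x_3 - 3/20x_2 - 19/40x_3^2 - 11/80x_3
  leading term x_2x_3^2: subtract (2/25x_3^2)·f_3 from 2/5x_2x_3^2 - 23/20x_2x_3 - 3/20x_2 - 19/40x_3^2 - 11/80x_3 → -23/20x_2x_3 - 3/20x_2 - 19/40x_3^2 - 11/80x_3
  leading term x_2x_3: subtract (-23/100x_3)·f_3 from -23/20x_2x_3 - 3/20x_2 - 19/40x_3^2 - 11/80x_3 → -3/20x_2 - 19/40x_3^2 - 11/80x_3
  leading term x_2: subtract (-3/100)·f_3 from -3/20x_2 - 19/40x_3^2 - 11/80x_3 → -19/40x_3^2 - 11/80x_3
  leading term x_3^2: no divisor's leading term divides it; move -19/40x_3^2 to the remainder.
  leading term x_3: no divisor's leading term divides it; move -11/80x_3 to the remainder.
  remainder -19/40x_3^2 - 11/80x_3 ≠ 0; add g_4 = -19/40x_3^2 - 11/80x_3 to the basis.

The other S-polynomials (S(f_1,f_3), S(f_2,f_3), S(f_1,g_4), S(f_2,g_4), S(f_3,g_4)) all reduce to 0 modulo the current basis, so we have a Gröbner basis.
Inter-reduce: drop elements whose leading term is divisible by another's, tail-reduce, and make monic.
Reduced Gröbner basis: {x_1 - 1/10x_3 - 1, x_2, x_3^2 + 11/38x_3}.

Buchberger on the second generating set:
h_1 = 64x_1x_3 + 8x_1 + 24x_3^2 - 56x_3 - 8, LT = x_1x_3.
h_2 = 24x_1x_3 - 77x_1 - 32x_2x_3 + 96x_2 + 9x_3^2 - 13x_3 + 77, LT = x_1x_3.
h_3 = -8x_1x_3 + 59x_1 + 24x_2x_3 - 82x_2 - 3x_3^2 + x_3 - 59, LT = x_1x_3.

S(h_1,h_2): lcm = x_1x_3. S = 10/3x_1 + 4/3x_2x_3 - 4x_2 - 1/3x_3 - 10/3.
  leading term x_1: no divisor's leading term divides it; move 10/3x_1 to the remainder.
  leading term x_2x_3: no divisor's leading term divides it; move 4/3x_2x_3 to the remainder.
  leading term x_2: no divisor's leading term divides it; move -4x_2 to the remainder.
  leading term x_3: no divisor's leading term divides it; move -1/3x_3 to the remainder.
  leading term 1: no divisor's leading term divides it; move -10/3 to the remainder.
  remainder 10/3x_1 + 4/3x_2x_3 - 4x_2 - 1/3x_3 - 10/3 ≠ 0; add k_4 = 10/3x_1 + 4/3x_2x_3 - 4x_2 - 1/3x_3 - 10/3 to the basis.

S(h_1,h_3): lcm = x_1x_3. S = 15/2x_1 + 3x_2x_3 - 41/4x_2 - 3/4x_3 - 15/2.
  leading term x_1: subtract (9/4)·k_4 from 15/2x_1 + 3x_2x_3 - 41/4x_2 - 3/4x_3 - 15/2 → -5/4x_2
  leading term x_2: no divisor's leading term divides it; move -5/4x_2 to the remainder.
  remainder -5/4x_2 ≠ 0; add k_5 = -5/4x_2 to the basis.

S(h_1,k_4): lcm = x_1x_3. S = 1/8x_1 - 2/5x_2x_3^2 + 6/5x_2x_3 + 19/40x_3^2 + 1/8x_3 - 1/8.
  leading term x_1: subtract (3/80)·k_4 from 1/8x_1 - 2/5x_2x_3^2 + 6/5x_2x_3 + 19/40x_3^2 + 1/8x_3 - 1/8 → -2/5x_2x_3^2 + 23/20x_2x_3 + 3/20x_2 + 19/40x_3^2 + 11/80x_3
  leading term x_2x_3^2: subtract (8/25x_3^2)·k_5 from -2/5x_2x_3^2 + 23/20x_2x_3 + 3/20x_2 + 19/40x_3^2 + 11/80x_3 → 23/20x_2x_3 + 3/20x_2 + 19/40x_3^2 + 11/80x_3
  leading term x_2x_3: subtract (-23/25x_3)·k_5 from 23/20x_2x_3 + 3/20x_2 + 19/40x_3^2 + 11/80x_3 → 3/20x_2 + 19/40x_3^2 + 11/80x_3
  leading term x_2: subtract (-3/25)·k_5 from 3/20x_2 + 19/40x_3^2 + 11/80x_3 → 19/40x_3^2 + 11/80x_3
  leading term x_3^2: no divisor's leading term divides it; move 19/40x_3^2 to the remainder.
  leading term x_3: no divisor's leading term divides it; move 11/80x_3 to the remainder.
  remainder 19/40x_3^2 + 11/80x_3 ≠ 0; add k_6 = 19/40x_3^2 + 11/80x_3 to the basis.

The other S-polynomials (S(h_2,h_3), S(h_2,k_4), S(h_3,k_4), S(h_1,k_5), S(h_2,k_5), S(h_3,k_5), S(k_4,k_5), S(h_1,k_6), S(h_2,k_6), S(h_3,k_6), S(k_4,k_6), S(k_5,k_6)) all reduce to 0 modulo the current basis, so we have a Gröbner basis.
Inter-reduce: drop elements whose leading term is divisible by another's, tail-reduce, and make monic.
Reduced Gröbner basis: {x_1 - 1/10x_3 - 1, x_2, x_3^2 + 11/38x_3}.

These coincide, so the ideals are equal.
The choice of monomial ordering does not affect the verdict — as long as both bases are computed under the same ordering, their equality decides ideal equality.

Yes, the ideals are equal.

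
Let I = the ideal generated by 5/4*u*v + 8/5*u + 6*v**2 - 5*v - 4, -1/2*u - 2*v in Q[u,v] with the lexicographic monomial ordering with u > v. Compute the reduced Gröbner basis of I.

G = {u + 4*v, v**2 - 57/5*v - 4}

f_1 = 5/4*u*v + 8/5*u + 6*v**2 - 5*v - 4, LT = u*v.
f_2 = -1/2*u - 2*v, LT = u.

S(f_1,f_2): lcm = u*v. S = 32/25*u + 4/5*v**2 - 4*v - 16/5.
  reduce S modulo (f_1, f_2):
  remainder 4/5*v**2 - 228/25*v - 16/5 ≠ 0; add g_3 = 4/5*v**2 - 228/25*v - 16/5 to the basis.

The other S-polynomials (S(f_1,g_3), S(f_2,g_3)) all reduce to 0 modulo the current basis, so we have a Gröbner basis.
Inter-reduce: drop elements whose leading term is divisible by another's, tail-reduce, and make monic.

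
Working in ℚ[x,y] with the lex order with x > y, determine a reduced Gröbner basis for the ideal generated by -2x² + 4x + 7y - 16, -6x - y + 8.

G = {x + ⅙y - 4/3, y² - 130y + 256}

f_1 = -2x² + 4x + 7y - 16, LT = x².
f_2 = -6x - y + 8, LT = x.

S(f_1,f_2): lcm = x². S = -⅙xy - ⅔x - 7/2y + 8.
  leading term xy: subtract (1/36y)·f_2 from -⅙xy - ⅔x - 7/2y + 8 → -⅔x + 1/36y² - 67/18y + 8
  leading term x: subtract (1/9)·f_2 from -⅔x + 1/36y² - 67/18y + 8 → 1/36y² - 65/18y + 64/9
  leading term y²: no divisor's leading term divides it; move 1/36y² to the remainder.
  leading term y: no divisor's leading term divides it; move -65/18y to the remainder.
  leading term 1: no divisor's leading term divides it; move 64/9 to the remainder.
  remainder 1/36y² - 65/18y + 64/9 ≠ 0; add g_3 = 1/36y² - 65/18y + 64/9 to the basis.

The other S-polynomials (S(f_1,g_3), S(f_2,g_3)) all reduce to 0 modulo the current basis, so we have a Gröbner basis.
Inter-reduce: drop elements whose leading term is divisible by another's, tail-reduce, and make monic.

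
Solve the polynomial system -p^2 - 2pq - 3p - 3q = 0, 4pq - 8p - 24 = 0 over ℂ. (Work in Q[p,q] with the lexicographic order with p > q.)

Compute a lex Gröbner basis by Buchberger's algorithm.
f_1 = -p^2 - 2pq - 3p - 3q, LT = p^2.
f_2 = 4pq - 8p - 24, LT = pq.

S(f_1,f_2): lcm = p^2q. S = 2p^2 + 2pq^2 + 3pq + 6p + 3q^2.
  leading term p^2: subtract (-2)·f_1 from 2p^2 + 2pq^2 + 3pq + 6p + 3q^2 → 2pq^2 - pq + 3q^2 - 6q
  leading term pq^2: subtract (1/2q)·f_2 from 2pq^2 - pq + 3q^2 - 6q → 3pq + 3q^2 + 6q
  leading term pq: subtract (3/4)·f_2 from 3pq + 3q^2 + 6q → 6p + 3q^2 + 6q + 18
  leading term p: no divisor's leading term divides it; move 6p to the remainder.
  leading term q^2: no divisor's leading term divides it; move 3q^2 to the remainder.
  leading term q: no divisor's leading term divides it; move 6q to the remainder.
  leading term 1: no divisor's leading term divides it; move 18 to the remainder.
  remainder 6p + 3q^2 + 6q + 18 ≠ 0; add h_3 = 6p + 3q^2 + 6q + 18 to the basis.

S(f_2,h_3): lcm = pq. S = -2p - 1/2q^3 - q^2 - 3q - 6.
  leading term p: subtract (-1/3)·h_3 from -2p - 1/2q^3 - q^2 - 3q - 6 → -1/2q^3 - q
  leading term q^3: no divisor's leading term divides it; move -1/2q^3 to the remainder.
  leading term q: no divisor's leading term divides it; move -q to the remainder.
  remainder -1/2q^3 - q ≠ 0; add h_4 = -1/2q^3 - q to the basis.

The other S-polynomials (S(f_1,h_3), S(f_1,h_4), S(f_2,h_4), S(h_3,h_4)) all reduce to 0 modulo the current basis, so we have a Gröbner basis.
Inter-reduce: drop elements whose leading term is divisible by another's, tail-reduce, and make monic.
Reduced Gröbner basis: {p + 1/2q^2 + q + 3, q^3 + 2q}.

Elimination: the polynomial q^3 + 2q lies in the elimination ideal for q, so q ∈ {0, sqrt(2)*I, -sqrt(2)*I}. For each such q, the remaining basis elements (now univariate) give the rest of the solution.
  q = 0: the earlier basis element becomes p + 3 = 0, giving p = -3 — point (-3, 0).
  q = sqrt(2)*I: the earlier basis element becomes p + 2 + sqrt(2)*I = 0, giving p = -2 - sqrt(2)*I — point (-2 - sqrt(2)*I, sqrt(2)*I).
  q = -sqrt(2)*I: the earlier basis element becomes p + 2 - sqrt(2)*I = 0, giving p = -2 + sqrt(2)*I — point (-2 + sqrt(2)*I, -sqrt(2)*I).
Substituting each solution back into the original system confirms all equations vanish.

{(-3, 0), (-2 - sqrt(2)*I, sqrt(2)*I), (-2 + sqrt(2)*I, -sqrt(2)*I)}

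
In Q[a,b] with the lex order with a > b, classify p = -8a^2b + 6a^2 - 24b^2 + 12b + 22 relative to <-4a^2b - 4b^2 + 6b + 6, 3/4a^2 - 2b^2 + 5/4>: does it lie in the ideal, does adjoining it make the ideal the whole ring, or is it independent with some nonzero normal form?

-8a^2b + 6a^2 - 24b^2 + 12b + 22 lies in I (it reduces to 0).

First compute the reduced Gröbner basis of I by Buchberger's algorithm.
f_1 = -4a^2b - 4b^2 + 6b + 6, LT = a^2b.
f_2 = 3/4a^2 - 2b^2 + 5/4, LT = a^2.

S(f_1,f_2): lcm = a^2b. S = 8/3b^3 + b^2 - 19/6b - 3/2.
  leading term b^3: no divisor's leading term divides it; move 8/3b^3 to the remainder.
  leading term b^2: no divisor's leading term divides it; move b^2 to the remainder.
  leading term b: no divisor's leading term divides it; move -19/6b to the remainder.
  leading term 1: no divisor's leading term divides it; move -3/2 to the remainder.
  remainder 8/3b^3 + b^2 - 19/6b - 3/2 ≠ 0; add h_3 = 8/3b^3 + b^2 - 19/6b - 3/2 to the basis.

The other S-polynomials (S(f_1,h_3), S(f_2,h_3)) all reduce to 0 modulo the current basis, so we have a Gröbner basis.
Inter-reduce: drop elements whose leading term is divisible by another's, tail-reduce, and make monic.
Reduced Gröbner basis: {a^2 - 8/3b^2 + 5/3, b^3 + 3/8b^2 - 19/16b - 9/16}.
Label its elements g_1 = a^2 - 8/3b^2 + 5/3, g_2 = b^3 + 3/8b^2 - 19/16b - 9/16.

Reduce p = -8a^2b + 6a^2 - 24b^2 + 12b + 22 modulo G:
  leading term a^2b: subtract (-8b)·g_1 from -8a^2b + 6a^2 - 24b^2 + 12b + 22 → 6a^2 - 64/3b^3 - 24b^2 + 76/3b + 22
  leading term a^2: subtract (6)·g_1 from 6a^2 - 64/3b^3 - 24b^2 + 76/3b + 22 → -64/3b^3 - 8b^2 + 76/3b + 12
  leading term b^3: subtract (-64/3)·g_2 from -64/3b^3 - 8b^2 + 76/3b + 12 → 0
  normal form = 0.
Since the normal form is 0, p ∈ I.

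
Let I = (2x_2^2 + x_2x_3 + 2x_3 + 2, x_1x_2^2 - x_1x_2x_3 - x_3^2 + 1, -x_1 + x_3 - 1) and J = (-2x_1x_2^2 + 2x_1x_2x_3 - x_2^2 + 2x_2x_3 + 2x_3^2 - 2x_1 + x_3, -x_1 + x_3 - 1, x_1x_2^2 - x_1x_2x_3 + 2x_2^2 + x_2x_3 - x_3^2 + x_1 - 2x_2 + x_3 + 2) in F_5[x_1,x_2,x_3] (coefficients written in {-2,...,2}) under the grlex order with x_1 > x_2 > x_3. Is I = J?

For a fixed monomial order, each ideal has a unique reduced Gröbner basis; comparing bases decides equality.
Buchberger on the first generating set:
f_1 = 2x_2^2 + x_2x_3 + 2x_3 + 2, LT = x_2^2.
f_2 = x_1x_2^2 - x_1x_2x_3 - x_3^2 + 1, LT = x_1x_2^2.
f_3 = -x_1 + x_3 - 1, LT = x_1.

S(f_1,f_2): lcm = x_1x_2^2. S = -x_1x_2x_3 + x_1x_3 + x_3^2 + x_1 - 1.
  reduce S modulo (f_1, f_2, f_3):
  remainder -x_2x_3^2 + x_2x_3 + 2x_3^2 - 2 ≠ 0; add g_4 = -x_2x_3^2 + x_2x_3 + 2x_3^2 - 2 to the basis.

S(f_1,g_4): lcm = x_2^2x_3^2. S = -2x_2x_3^3 + x_2^2x_3 + 2x_2x_3^2 + x_3^3 + x_3^2 - 2x_2.
  reduce S modulo (f_1, f_2, f_3, g_4):
  remainder 2x_3^3 + 2x_2x_3 - x_3^2 - 2x_2 - 2x_3 + 1 ≠ 0; add g_5 = 2x_3^3 + 2x_2x_3 - x_3^2 - 2x_2 - 2x_3 + 1 to the basis.

The other S-polynomials (S(f_1,f_3), S(f_2,f_3), S(f_2,g_4), S(f_3,g_4), S(f_1,g_5), S(f_2,g_5), S(f_3,g_5), S(g_4,g_5)) all reduce to 0 modulo the current basis, so we have a Gröbner basis.
Inter-reduce: drop elements whose leading term is divisible by another's, tail-reduce, and make monic.
Reduced Gröbner basis: {x_2x_3^2 - x_2x_3 - 2x_3^2 + 2, x_3^3 + x_2x_3 + 2x_3^2 - x_2 - x_3 - 2, x_2^2 - 2x_2x_3 + x_3 + 1, x_1 - x_3 + 1}.

Buchberger on the second generating set:
h_1 = -2x_1x_2^2 + 2x_1x_2x_3 - x_2^2 + 2x_2x_3 + 2x_3^2 - 2x_1 + x_3, LT = x_1x_2^2.
h_2 = -x_1 + x_3 - 1, LT = x_1.
h_3 = x_1x_2^2 - x_1x_2x_3 + 2x_2^2 + x_2x_3 - x_3^2 + x_1 - 2x_2 + x_3 + 2, LT = x_1x_2^2.

S(h_1,h_2): lcm = x_1x_2^2. S = -x_1x_2x_3 + x_2^2x_3 + 2x_2^2 - x_2x_3 - x_3^2 + x_1 + 2x_3.
  reduce S modulo (h_1, h_2, h_3):
  remainder x_2^2x_3 - x_2x_3^2 + 2x_2^2 - x_3^2 - 2x_3 - 1 ≠ 0; add k_4 = x_2^2x_3 - x_2x_3^2 + 2x_2^2 - x_3^2 - 2x_3 - 1 to the basis.

S(h_1,h_3): lcm = x_1x_2^2. S = x_2^2 - 2x_2x_3 + 2x_2 + x_3 - 2.
  reduce S modulo (h_1, h_2, h_3, k_4):
  remainder x_2^2 - 2x_2x_3 + 2x_2 + x_3 - 2 ≠ 0; add k_5 = x_2^2 - 2x_2x_3 + 2x_2 + x_3 - 2 to the basis.

S(h_3,k_4): lcm = x_1x_2^2x_3. S = -2x_1x_2^2 + x_1x_3^2 + 2x_2^2x_3 + x_2x_3^2 - x_3^3 - 2x_1x_3 - 2x_2x_3 + x_3^2 + x_1 + 2x_3.
  reduce S modulo (h_1, h_2, h_3, k_4, k_5):
  remainder x_2x_3^2 + 2x_2x_3 - 2x_3^2 + x_2 - 2x_3 - 2 ≠ 0; add k_6 = x_2x_3^2 + 2x_2x_3 - 2x_3^2 + x_2 - 2x_3 - 2 to the basis.

S(h_1,k_6): lcm = x_1x_2^2x_3^2. S = -x_1x_2x_3^3 - 2x_1x_2^2x_3 + 2x_1x_2x_3^2 - 2x_2^2x_3^2 - x_2x_3^3 - x_3^4 - x_1x_2^2 + 2x_1x_2x_3 + x_1x_3^2 + 2x_3^3 + 2x_1x_2.
  reduce S modulo (h_1, h_2, h_3, k_4, k_5, k_6):
  remainder 2x_3^4 + 2x_3^3 + x_2x_3 - 2x_3^2 + 2x_2 + x_3 ≠ 0; add k_7 = 2x_3^4 + 2x_3^3 + x_2x_3 - 2x_3^2 + 2x_2 + x_3 to the basis.

S(k_4,k_6): lcm = x_2^2x_3^2. S = -x_2x_3^3 + 2x_2x_3^2 - x_3^3 - x_2^2 + 2x_2x_3 - 2x_3^2 + 2x_2 - x_3.
  reduce S modulo (h_1, h_2, h_3, k_4, k_5, k_6, k_7):
  remainder 2x_3^3 - 2x_2x_3 - x_3^2 + x_3 + 1 ≠ 0; add k_8 = 2x_3^3 - 2x_2x_3 - x_3^2 + x_3 + 1 to the basis.

The other S-polynomials (S(h_2,h_3), S(h_1,k_4), S(h_2,k_4), S(h_1,k_5), S(h_2,k_5), S(h_3,k_5), S(k_4,k_5), S(h_2,k_6), S(h_3,k_6), S(k_5,k_6), S(h_1,k_7), S(h_2,k_7), S(h_3,k_7), S(k_4,k_7), S(k_5,k_7), S(k_6,k_7), S(h_1,k_8), S(h_2,k_8), S(h_3,k_8), S(k_4,k_8), S(k_5,k_8), S(k_6,k_8), S(k_7,k_8)) all reduce to 0 modulo the current basis, so we have a Gröbner basis.
Inter-reduce: drop elements whose leading term is divisible by another's, tail-reduce, and make monic.
Reduced Gröbner basis: {x_2x_3^2 + 2x_2x_3 - 2x_3^2 + x_2 - 2x_3 - 2, x_3^3 - x_2x_3 + 2x_3^2 - 2x_3 - 2, x_2^2 - 2x_2x_3 + 2x_2 + x_3 - 2, x_1 - x_3 + 1}.

The bases are distinct; the ideals are different.

No, the ideals differ.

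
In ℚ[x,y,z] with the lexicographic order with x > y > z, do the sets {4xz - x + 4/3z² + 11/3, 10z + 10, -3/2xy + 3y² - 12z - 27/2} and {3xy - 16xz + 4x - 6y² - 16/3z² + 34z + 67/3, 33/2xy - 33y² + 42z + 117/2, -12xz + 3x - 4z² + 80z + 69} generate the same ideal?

Yes, the ideals are equal.

For a fixed monomial order, each ideal has a unique reduced Gröbner basis; comparing bases decides equality.
Buchberger on the first generating set:
f_1 = 4xz - x + 4/3z² + 11/3, LT = xz.
f_2 = 10z + 10, LT = z.
f_3 = -3/2xy + 3y² - 12z - 27/2, LT = xy.

S(f_1,f_2): lcm = xz. S = -5/4x + ⅓z² + 11/12.
  leading term x: no divisor's leading term divides it; move -5/4x to the remainder.
  leading term z²: subtract (1/30z)·f_2 from ⅓z² + 11/12 → -⅓z + 11/12
  leading term z: subtract (-1/30)·f_2 from -⅓z + 11/12 → 5/4
  leading term 1: no divisor's leading term divides it; move 5/4 to the remainder.
  remainder -5/4x + 5/4 ≠ 0; add g_4 = -5/4x + 5/4 to the basis.

S(f_1,f_3): lcm = xyz. S = -¼xy + 2y²z + ⅓yz² + 11/12y - 8z² - 9z.
  leading term xy: subtract (⅙)·f_3 from -¼xy + 2y²z + ⅓yz² + 11/12y - 8z² - 9z → 2y²z - ½y² + ⅓yz² + 11/12y - 8z² - 7z + 9/4
  leading term y²z: subtract (⅕y²)·f_2 from 2y²z - ½y² + ⅓yz² + 11/12y - 8z² - 7z + 9/4 → -5/2y² + ⅓yz² + 11/12y - 8z² - 7z + 9/4
  leading term y²: no divisor's leading term divides it; move -5/2y² to the remainder.
  leading term yz²: subtract (1/30yz)·f_2 from ⅓yz² + 11/12y - 8z² - 7z + 9/4 → -⅓yz + 11/12y - 8z² - 7z + 9/4
  leading term yz: subtract (-1/30y)·f_2 from -⅓yz + 11/12y - 8z² - 7z + 9/4 → 5/4y - 8z² - 7z + 9/4
  leading term y: no divisor's leading term divides it; move 5/4y to the remainder.
  leading term z²: subtract (-⅘z)·f_2 from -8z² - 7z + 9/4 → z + 9/4
  leading term z: subtract (1/10)·f_2 from z + 9/4 → 5/4
  leading term 1: no divisor's leading term divides it; move 5/4 to the remainder.
  remainder -5/2y² + 5/4y + 5/4 ≠ 0; add g_5 = -5/2y² + 5/4y + 5/4 to the basis.

The other S-polynomials (S(f_2,f_3), S(f_1,g_4), S(f_2,g_4), S(f_3,g_4), S(f_1,g_5), S(f_2,g_5), S(f_3,g_5), S(g_4,g_5)) all reduce to 0 modulo the current basis, so we have a Gröbner basis.
Inter-reduce: drop elements whose leading term is divisible by another's, tail-reduce, and make monic.
Reduced Gröbner basis: {x - 1, y² - ½y - ½, z + 1}.

Buchberger on the second generating set:
h_1 = 3xy - 16xz + 4x - 6y² - 16/3z² + 34z + 67/3, LT = xy.
h_2 = 33/2xy - 33y² + 42z + 117/2, LT = xy.
h_3 = -12xz + 3x - 4z² + 80z + 69, LT = xz.

S(h_1,h_2): lcm = xy. S = -16/3xz + 4/3x - 16/9z² + 290/33z + 386/99.
  leading term xz: subtract (4/9)·h_3 from -16/3xz + 4/3x - 16/9z² + 290/33z + 386/99 → -2650/99z - 2650/99
  leading term z: no divisor's leading term divides it; move -2650/99z to the remainder.
  leading term 1: no divisor's leading term divides it; move -2650/99 to the remainder.
  remainder -2650/99z - 2650/99 ≠ 0; add k_4 = -2650/99z - 2650/99 to the basis.

S(h_1,h_3): lcm = xyz. S = ¼xy - 16/3xz² + 4/3xz - 2y²z - ⅓yz² + 20/3yz + 23/4y - 16/9z³ + 34/3z² + 67/9z.
  leading term xy: subtract (1/12)·h_1 from ¼xy - 16/3xz² + 4/3xz - 2y²z - ⅓yz² + 20/3yz + 23/4y - 16/9z³ + 34/3z² + 67/9z → -16/3xz² + 8/3xz - ⅓x - 2y²z + ½y² - ⅓yz² + 20/3yz + 23/4y - 16/9z³ + 106/9z² + 83/18z - 67/36
  leading term xz²: subtract (4/9z)·h_3 from -16/3xz² + 8/3xz - ⅓x - 2y²z + ½y² - ⅓yz² + 20/3yz + 23/4y - 16/9z³ + 106/9z² + 83/18z - 67/36 → 4/3xz - ⅓x - 2y²z + ½y² - ⅓yz² + 20/3yz + 23/4y - 214/9z² - 469/18z - 67/36
  leading term xz: subtract (-1/9)·h_3 from 4/3xz - ⅓x - 2y²z + ½y² - ⅓yz² + 20/3yz + 23/4y - 214/9z² - 469/18z - 67/36 → -2y²z + ½y² - ⅓yz² + 20/3yz + 23/4y - 218/9z² - 103/6z + 209/36
  leading term y²z: subtract (99/1325y²)·k_4 from -2y²z + ½y² - ⅓yz² + 20/3yz + 23/4y - 218/9z² - 103/6z + 209/36 → 5/2y² - ⅓yz² + 20/3yz + 23/4y - 218/9z² - 103/6z + 209/36
  leading term y²: no divisor's leading term divides it; move 5/2y² to the remainder.
  leading term yz²: subtract (33/2650yz)·k_4 from -⅓yz² + 20/3yz + 23/4y - 218/9z² - 103/6z + 209/36 → 7yz + 23/4y - 218/9z² - 103/6z + 209/36
  leading term yz: subtract (-693/2650y)·k_4 from 7yz + 23/4y - 218/9z² - 103/6z + 209/36 → -5/4y - 218/9z² - 103/6z + 209/36
  leading term y: no divisor's leading term divides it; move -5/4y to the remainder.
  leading term z²: subtract (1199/1325z)·k_4 from -218/9z² - 103/6z + 209/36 → 127/18z + 209/36
  leading term z: subtract (-1397/5300)·k_4 from 127/18z + 209/36 → -5/4
  leading term 1: no divisor's leading term divides it; move -5/4 to the remainder.
  remainder 5/2y² - 5/4y - 5/4 ≠ 0; add k_5 = 5/2y² - 5/4y - 5/4 to the basis.

S(h_3,k_4): lcm = xz. S = -5/4x + ⅓z² - 20/3z - 23/4.
  leading term x: no divisor's leading term divides it; move -5/4x to the remainder.
  leading term z²: subtract (-33/2650z)·k_4 from ⅓z² - 20/3z - 23/4 → -7z - 23/4
  leading term z: subtract (693/2650)·k_4 from -7z - 23/4 → 5/4
  leading term 1: no divisor's leading term divides it; move 5/4 to the remainder.
  remainder -5/4x + 5/4 ≠ 0; add k_6 = -5/4x + 5/4 to the basis.

The other S-polynomials (S(h_2,h_3), S(h_1,k_4), S(h_2,k_4), S(h_1,k_5), S(h_2,k_5), S(h_3,k_5), S(k_4,k_5), S(h_1,k_6), S(h_2,k_6), S(h_3,k_6), S(k_4,k_6), S(k_5,k_6)) all reduce to 0 modulo the current basis, so we have a Gröbner basis.
Inter-reduce: drop elements whose leading term is divisible by another's, tail-reduce, and make monic.
Reduced Gröbner basis: {x - 1, y² - ½y - ½, z + 1}.

Same reduced basis, so the two generating sets span the same ideal.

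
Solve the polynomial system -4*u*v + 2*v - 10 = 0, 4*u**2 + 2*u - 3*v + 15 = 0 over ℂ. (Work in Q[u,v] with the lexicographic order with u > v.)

{(0, 5), (-sqrt(14)*I/2, 1/3 - sqrt(14)*I/3), (sqrt(14)*I/2, 1/3 + sqrt(14)*I/3)}

Compute a lex Gröbner basis by Buchberger's algorithm.
f_1 = -4*u*v + 2*v - 10, LT = u*v.
f_2 = 4*u**2 + 2*u - 3*v + 15, LT = u**2.

S(f_1,f_2): lcm = u**2*v. S = -u*v + 5/2*u + 3/4*v**2 - 15/4*v.
  reduce S modulo (f_1, f_2):
  remainder 5/2*u + 3/4*v**2 - 17/4*v + 5/2 ≠ 0; add h_3 = 5/2*u + 3/4*v**2 - 17/4*v + 5/2 to the basis.

S(f_1,h_3): lcm = u*v. S = -3/10*v**3 + 17/10*v**2 - 3/2*v + 5/2.
  reduce S modulo (f_1, f_2, h_3):
  remainder -3/10*v**3 + 17/10*v**2 - 3/2*v + 5/2 ≠ 0; add h_4 = -3/10*v**3 + 17/10*v**2 - 3/2*v + 5/2 to the basis.

The other S-polynomials (S(f_2,h_3), S(f_1,h_4), S(f_2,h_4), S(h_3,h_4)) all reduce to 0 modulo the current basis, so we have a Gröbner basis.
Inter-reduce: drop elements whose leading term is divisible by another's, tail-reduce, and make monic.
Reduced Gröbner basis: {u + 3/10*v**2 - 17/10*v + 1, v**3 - 17/3*v**2 + 5*v - 25/3}.

The lex basis is triangular: the last element involves only v. Solving v**3 - 17/3*v**2 + 5*v - 25/3 = 0 gives v ∈ {5, 1/3 - sqrt(14)*I/3, 1/3 + sqrt(14)*I/3}; substituting each value into the earlier elements determines the remaining variables.
  v = 5: the earlier basis element becomes u = 0, giving u = 0 — point (0, 5).
  v = 1/3 - sqrt(14)*I/3: the earlier basis element becomes u + sqrt(14)*I/2 = 0, giving u = -sqrt(14)*I/2 — point (-sqrt(14)*I/2, 1/3 - sqrt(14)*I/3).
  v = 1/3 + sqrt(14)*I/3: the earlier basis element becomes u - sqrt(14)*I/2 = 0, giving u = sqrt(14)*I/2 — point (sqrt(14)*I/2, 1/3 + sqrt(14)*I/3).
A lex Gröbner basis triangularizes the system, enabling back-substitution.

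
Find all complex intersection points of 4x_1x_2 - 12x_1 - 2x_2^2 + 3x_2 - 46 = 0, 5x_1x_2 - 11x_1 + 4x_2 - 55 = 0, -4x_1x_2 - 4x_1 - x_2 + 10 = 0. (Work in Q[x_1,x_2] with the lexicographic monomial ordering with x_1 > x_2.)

Compute a lex Gröbner basis by Buchberger's algorithm.
f_1 = 4x_1x_2 - 12x_1 - 2x_2^2 + 3x_2 - 46, LT = x_1x_2.
f_2 = 5x_1x_2 - 11x_1 + 4x_2 - 55, LT = x_1x_2.
f_3 = -4x_1x_2 - 4x_1 - x_2 + 10, LT = x_1x_2.

S(f_1,f_2): lcm = x_1x_2. S = -4/5x_1 - 1/2x_2^2 - 1/20x_2 - 1/2.
  reduce S modulo (f_1, f_2, f_3):
  remainder -4/5x_1 - 1/2x_2^2 - 1/20x_2 - 1/2 ≠ 0; add h_4 = -4/5x_1 - 1/2x_2^2 - 1/20x_2 - 1/2 to the basis.

S(f_1,f_3): lcm = x_1x_2. S = -4x_1 - 1/2x_2^2 + 1/2x_2 - 9.
  reduce S modulo (f_1, f_2, f_3, h_4):
  remainder 2x_2^2 + 3/4x_2 - 13/2 ≠ 0; add h_5 = 2x_2^2 + 3/4x_2 - 13/2 to the basis.

S(f_1,h_4): lcm = x_1x_2. S = -3x_1 - 5/8x_2^3 - 9/16x_2^2 + 1/8x_2 - 23/2.
  reduce S modulo (f_1, f_2, f_3, h_4, h_5):
  remainder -1177/512x_2 - 1177/256 ≠ 0; add h_6 = -1177/512x_2 - 1177/256 to the basis.

The other S-polynomials (S(f_2,f_3), S(f_2,h_4), S(f_3,h_4), S(f_1,h_5), S(f_2,h_5), S(f_3,h_5), S(h_4,h_5), S(f_1,h_6), S(f_2,h_6), S(f_3,h_6), S(h_4,h_6), S(h_5,h_6)) all reduce to 0 modulo the current basis, so we have a Gröbner basis.
Inter-reduce: drop elements whose leading term is divisible by another's, tail-reduce, and make monic.
Reduced Gröbner basis: {x_1 + 3, x_2 + 2}.

From the last basis element, x_2 + 2 = 0, so x_2 takes values in {-2}. Each choice, substituted upward through the basis, yields the corresponding point(s) of the solution set.
  x_2 = -2: the earlier basis element becomes x_1 + 3 = 0, giving x_1 = -3 — point (-3, -2).

{(-3, -2)}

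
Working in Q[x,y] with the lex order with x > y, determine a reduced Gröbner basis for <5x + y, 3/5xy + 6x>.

f_1 = 5x + y, LT = x.
f_2 = 3/5xy + 6x, LT = xy.

S(f_1,f_2): lcm = xy. S = -10x + 1/5y^2.
  leading term x: subtract (-2)·f_1 from -10x + 1/5y^2 → 1/5y^2 + 2y
  leading term y^2: no divisor's leading term divides it; move 1/5y^2 to the remainder.
  leading term y: no divisor's leading term divides it; move 2y to the remainder.
  remainder 1/5y^2 + 2y ≠ 0; add g_3 = 1/5y^2 + 2y to the basis.

The other S-polynomials (S(f_1,g_3), S(f_2,g_3)) all reduce to 0 modulo the current basis, so we have a Gröbner basis.
Inter-reduce: drop elements whose leading term is divisible by another's, tail-reduce, and make monic.

G = {x + 1/5y, y^2 + 10y}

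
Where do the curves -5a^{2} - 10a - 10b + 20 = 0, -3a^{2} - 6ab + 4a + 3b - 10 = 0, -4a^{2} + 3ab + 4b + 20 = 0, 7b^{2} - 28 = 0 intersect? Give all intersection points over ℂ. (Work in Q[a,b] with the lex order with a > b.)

{(-2, 2)}

Compute a lex Gröbner basis by Buchberger's algorithm.
f_1 = -5a^{2} - 10a - 10b + 20, LT = a^{2}.
f_2 = -3a^{2} - 6ab + 4a + 3b - 10, LT = a^{2}.
f_3 = -4a^{2} + 3ab + 4b + 20, LT = a^{2}.
f_4 = 7b^{2} - 28, LT = b^{2}.

S(f_1,f_2): lcm = a^{2}. S = -2ab + \tfrac{10}{3}a + 3b - \tfrac{22}{3}.
  leading term ab: no divisor's leading term divides it; move -2ab to the remainder.
  leading term a: no divisor's leading term divides it; move \tfrac{10}{3}a to the remainder.
  leading term b: no divisor's leading term divides it; move 3b to the remainder.
  leading term 1: no divisor's leading term divides it; move -\tfrac{22}{3} to the remainder.
  remainder -2ab + \tfrac{10}{3}a + 3b - \tfrac{22}{3} ≠ 0; add h_5 = -2ab + \tfrac{10}{3}a + 3b - \tfrac{22}{3} to the basis.

S(f_1,f_3): lcm = a^{2}. S = \tfrac{3}{4}ab + 2a + 3b + 1.
  leading term ab: subtract (-\tfrac{3}{8})·h_5 from \tfrac{3}{4}ab + 2a + 3b + 1 → \tfrac{13}{4}a + \tfrac{33}{8}b - \tfrac{7}{4}
  leading term a: no divisor's leading term divides it; move \tfrac{13}{4}a to the remainder.
  leading term b: no divisor's leading term divides it; move \tfrac{33}{8}b to the remainder.
  leading term 1: no divisor's leading term divides it; move -\tfrac{7}{4} to the remainder.
  remainder \tfrac{13}{4}a + \tfrac{33}{8}b - \tfrac{7}{4} ≠ 0; add h_6 = \tfrac{13}{4}a + \tfrac{33}{8}b - \tfrac{7}{4} to the basis.

S(f_1,h_5): lcm = a^{2}b. S = \tfrac{5}{3}a^{2} + \tfrac{7}{2}ab - \tfrac{11}{3}a + 2b^{2} - 4b.
  leading term a^{2}: subtract (-\tfrac{1}{3})·f_1 from \tfrac{5}{3}a^{2} + \tfrac{7}{2}ab - \tfrac{11}{3}a + 2b^{2} - 4b → \tfrac{7}{2}ab - 7a + 2b^{2} - \tfrac{22}{3}b + \tfrac{20}{3}
  leading term ab: subtract (-\tfrac{7}{4})·h_5 from \tfrac{7}{2}ab - 7a + 2b^{2} - \tfrac{22}{3}b + \tfrac{20}{3} → -\tfrac{7}{6}a + 2b^{2} - \tfrac{25}{12}b - \tfrac{37}{6}
  leading term a: subtract (-\tfrac{14}{39})·h_6 from -\tfrac{7}{6}a + 2b^{2} - \tfrac{25}{12}b - \tfrac{37}{6} → 2b^{2} - \tfrac{47}{78}b - \tfrac{265}{39}
  leading term b^{2}: subtract (\tfrac{2}{7})·f_4 from 2b^{2} - \tfrac{47}{78}b - \tfrac{265}{39} → -\tfrac{47}{78}b + \tfrac{47}{39}
  leading term b: no divisor's leading term divides it; move -\tfrac{47}{78}b to the remainder.
  leading term 1: no divisor's leading term divides it; move \tfrac{47}{39} to the remainder.
  remainder -\tfrac{47}{78}b + \tfrac{47}{39} ≠ 0; add h_7 = -\tfrac{47}{78}b + \tfrac{47}{39} to the basis.

The other S-polynomials (S(f_1,f_4), S(f_2,f_3), S(f_2,f_4), S(f_3,f_4), S(f_2,h_5), S(f_3,h_5), S(f_4,h_5), S(f_1,h_6), S(f_2,h_6), S(f_3,h_6), S(f_4,h_6), S(h_5,h_6), S(f_1,h_7), S(f_2,h_7), S(f_3,h_7), S(f_4,h_7), S(h_5,h_7), S(h_6,h_7)) all reduce to 0 modulo the current basis, so we have a Gröbner basis.
Inter-reduce: drop elements whose leading term is divisible by another's, tail-reduce, and make monic.
Reduced Gröbner basis: {a + 2, b - 2}.

Since the basis is lex-ordered, b - 2 is univariate in b. Its roots are {2}. Back-substituting each root into the other basis elements fixes the other coordinates.
  b = 2: the earlier basis element becomes a + 2 = 0, giving a = -2 — point (-2, 2).
Substituting each solution back into the original system confirms all equations vanish.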